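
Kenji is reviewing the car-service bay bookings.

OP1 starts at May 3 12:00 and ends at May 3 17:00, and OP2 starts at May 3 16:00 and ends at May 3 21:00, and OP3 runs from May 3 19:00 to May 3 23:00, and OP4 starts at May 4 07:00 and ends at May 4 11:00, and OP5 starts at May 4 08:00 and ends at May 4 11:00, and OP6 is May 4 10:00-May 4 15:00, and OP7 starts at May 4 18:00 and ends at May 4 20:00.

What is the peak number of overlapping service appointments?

Walk through starts and ends in time order (an end at T is processed before a start at T):
May 3 12:00 start OP1 → 1
May 3 16:00 start OP2 → 2
May 3 17:00 end OP1 → 1
May 3 19:00 start OP3 → 2
May 3 21:00 end OP2 → 1
May 3 23:00 end OP3 → 0
May 4 07:00 start OP4 → 1
May 4 08:00 start OP5 → 2
May 4 10:00 start OP6 → 3
May 4 11:00 end OP4 → 2
May 4 11:00 end OP5 → 1
May 4 15:00 end OP6 → 0
May 4 18:00 start OP7 → 1
May 4 20:00 end OP7 → 0
Peak is 3, at May 4 10:00 (OP4, OP5, OP6).

3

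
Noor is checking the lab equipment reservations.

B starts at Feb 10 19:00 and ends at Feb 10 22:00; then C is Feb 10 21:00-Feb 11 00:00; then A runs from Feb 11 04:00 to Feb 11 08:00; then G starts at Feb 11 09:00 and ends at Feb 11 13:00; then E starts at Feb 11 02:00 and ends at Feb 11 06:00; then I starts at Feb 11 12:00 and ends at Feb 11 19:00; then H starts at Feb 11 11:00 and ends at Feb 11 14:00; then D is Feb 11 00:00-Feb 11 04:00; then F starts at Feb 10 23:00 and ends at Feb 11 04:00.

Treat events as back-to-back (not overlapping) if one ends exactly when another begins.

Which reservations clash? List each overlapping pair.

A & E, B & C, C & F, D & E, D & F, E & F, G & H, G & I, H & I

Check each pair: they overlap iff neither finishes before the other starts.
Sorted by start: B, C, F, D, E, A, G, H, I.
C starts before B ends → B and C overlap.
F starts after B ends, so nothing later overlaps B either.
F starts before C ends → C and F overlap.
D starts exactly when C ends (back-to-back, no overlap), so nothing later overlaps C either.
D starts before F ends → F and D overlap.
E starts before F ends → F and E overlap.
A starts exactly when F ends (back-to-back, no overlap), so nothing later overlaps F either.
E starts before D ends → D and E overlap.
A starts exactly when D ends (back-to-back, no overlap), so nothing later overlaps D either.
A starts before E ends → E and A overlap.
G starts after E ends, so nothing later overlaps E either.
G starts after A ends, so nothing later overlaps A either.
H starts before G ends → G and H overlap.
I starts before G ends → G and I overlap.
I starts before H ends → H and I overlap.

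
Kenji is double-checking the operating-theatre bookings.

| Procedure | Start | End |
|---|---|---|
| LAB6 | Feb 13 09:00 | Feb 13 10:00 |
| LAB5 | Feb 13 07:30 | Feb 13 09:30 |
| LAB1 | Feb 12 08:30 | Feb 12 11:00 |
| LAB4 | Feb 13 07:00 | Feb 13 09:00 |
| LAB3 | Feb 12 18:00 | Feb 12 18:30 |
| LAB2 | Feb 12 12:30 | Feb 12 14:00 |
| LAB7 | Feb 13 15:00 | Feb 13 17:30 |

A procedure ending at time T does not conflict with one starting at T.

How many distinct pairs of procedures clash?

2

Check each pair: they overlap iff neither finishes before the other starts.
Sorted by start: LAB1, LAB2, LAB3, LAB4, LAB5, LAB6, LAB7.
LAB2 starts after LAB1 ends, so LAB1 has no further overlaps.
LAB3 starts after LAB2 ends, so LAB2 has no further overlaps.
LAB4 starts after LAB3 ends, so LAB3 has no further overlaps.
LAB5 starts before LAB4 ends → LAB4 and LAB5 overlap.
LAB6 starts exactly when LAB4 ends (back-to-back, no overlap), so LAB4 has no further overlaps.
LAB6 starts before LAB5 ends → LAB5 and LAB6 overlap.
LAB7 starts after LAB5 ends.
LAB7 starts after LAB6 ends.
Overlapping pairs: LAB4 & LAB5, LAB5 & LAB6 — 2 in total.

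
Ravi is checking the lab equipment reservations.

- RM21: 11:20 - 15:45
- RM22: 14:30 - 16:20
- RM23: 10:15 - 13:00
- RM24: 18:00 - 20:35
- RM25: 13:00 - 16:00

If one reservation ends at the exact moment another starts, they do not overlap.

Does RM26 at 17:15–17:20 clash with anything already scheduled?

No — it doesn't clash with anything

RM23: ends 13:00 at or before RM26 starts 17:15 → clear.
RM21: ends 15:45 at or before RM26 starts 17:15 → clear.
RM25: ends 16:00 at or before RM26 starts 17:15 → clear.
RM22: ends 16:20 at or before RM26 starts 17:15 → clear.
RM24: starts 18:00 at or after RM26 ends 17:20 → clear.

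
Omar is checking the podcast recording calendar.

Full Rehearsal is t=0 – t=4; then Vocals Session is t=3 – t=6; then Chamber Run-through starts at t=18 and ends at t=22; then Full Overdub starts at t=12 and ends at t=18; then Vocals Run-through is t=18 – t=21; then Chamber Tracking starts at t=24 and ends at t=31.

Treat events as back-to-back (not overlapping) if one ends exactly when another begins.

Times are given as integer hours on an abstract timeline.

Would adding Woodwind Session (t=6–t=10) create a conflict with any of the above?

No — it doesn't clash with anything

Full Rehearsal: ends t=4 at or before Woodwind Session starts t=6 → clear.
Vocals Session: ends t=6 at or before Woodwind Session starts t=6 → clear.
Full Overdub: starts t=12 at or after Woodwind Session ends t=10 → clear.
Chamber Run-through: starts t=18 at or after Woodwind Session ends t=10 → clear.
Vocals Run-through: starts t=18 at or after Woodwind Session ends t=10 → clear.
Chamber Tracking: starts t=24 at or after Woodwind Session ends t=10 → clear.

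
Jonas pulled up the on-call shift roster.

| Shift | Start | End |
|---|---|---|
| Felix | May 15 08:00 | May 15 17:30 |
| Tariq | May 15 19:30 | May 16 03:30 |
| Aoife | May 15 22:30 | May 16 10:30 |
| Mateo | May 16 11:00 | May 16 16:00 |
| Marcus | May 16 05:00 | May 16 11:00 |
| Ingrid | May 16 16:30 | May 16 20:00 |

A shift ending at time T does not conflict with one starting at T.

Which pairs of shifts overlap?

Two intervals overlap when each starts before the other ends.
Sorted by start: Felix, Tariq, Aoife, Marcus, Mateo, Ingrid.
Tariq starts after Felix ends — done with Felix.
Aoife starts before Tariq ends → Tariq and Aoife overlap.
Marcus starts after Tariq ends — done with Tariq.
Marcus starts before Aoife ends → Aoife and Marcus overlap.
Mateo starts after Aoife ends — done with Aoife.
Mateo starts exactly when Marcus ends (back-to-back, no overlap) — done with Marcus.
Ingrid starts after Mateo ends.

Aoife & Marcus, Aoife & Tariq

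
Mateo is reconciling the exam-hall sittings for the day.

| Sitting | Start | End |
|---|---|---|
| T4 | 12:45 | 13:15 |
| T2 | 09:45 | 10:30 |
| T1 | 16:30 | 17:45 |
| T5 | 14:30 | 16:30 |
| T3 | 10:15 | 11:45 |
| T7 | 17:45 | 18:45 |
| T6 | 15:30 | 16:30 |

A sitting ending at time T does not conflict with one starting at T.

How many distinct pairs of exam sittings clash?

2

Sorted by start: T2, T3, T4, T5, T6, T1, T7.
T3 starts before T2 ends → T2 and T3 overlap.
T4 starts after T2 ends, so nothing later overlaps T2 either.
T4 starts after T3 ends, so nothing later overlaps T3 either.
T5 starts after T4 ends, so nothing later overlaps T4 either.
T6 starts before T5 ends → T5 and T6 overlap.
T1 starts exactly when T5 ends (back-to-back, no overlap), so nothing later overlaps T5 either.
T1 starts exactly when T6 ends (back-to-back, no overlap), so nothing later overlaps T6 either.
T7 starts exactly when T1 ends (back-to-back, no overlap).
Overlapping pairs: T2 & T3, T5 & T6 — 2 in total.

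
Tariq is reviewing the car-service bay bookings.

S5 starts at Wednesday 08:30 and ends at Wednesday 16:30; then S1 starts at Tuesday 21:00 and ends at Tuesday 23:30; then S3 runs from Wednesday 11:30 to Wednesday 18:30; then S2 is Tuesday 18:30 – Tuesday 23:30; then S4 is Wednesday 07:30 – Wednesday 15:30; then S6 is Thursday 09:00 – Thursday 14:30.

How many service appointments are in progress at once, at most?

3

Sweep the timeline, counting +1 at each start and −1 at each end (ends before starts at a tie):
Tuesday 18:30 start S2 → 1
Tuesday 21:00 start S1 → 2
Tuesday 23:30 end S1 → 1
Tuesday 23:30 end S2 → 0
Wednesday 07:30 start S4 → 1
Wednesday 08:30 start S5 → 2
Wednesday 11:30 start S3 → 3
Wednesday 15:30 end S4 → 2
Wednesday 16:30 end S5 → 1
Wednesday 18:30 end S3 → 0
Thursday 09:00 start S6 → 1
Thursday 14:30 end S6 → 0
Peak is 3, at Wednesday 11:30 (S3, S4, S5).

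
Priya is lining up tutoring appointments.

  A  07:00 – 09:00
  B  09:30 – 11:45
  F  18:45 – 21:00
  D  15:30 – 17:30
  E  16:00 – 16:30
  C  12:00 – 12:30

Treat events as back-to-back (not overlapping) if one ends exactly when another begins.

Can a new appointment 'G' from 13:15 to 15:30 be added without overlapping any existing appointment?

Yes — the slot is free

A: ends 09:00 at or before G starts 13:15 → clear.
B: ends 11:45 at or before G starts 13:15 → clear.
C: ends 12:30 at or before G starts 13:15 → clear.
D: starts 15:30 at or after G ends 15:30 → clear.
E: starts 16:00 at or after G ends 15:30 → clear.
F: starts 18:45 at or after G ends 15:30 → clear.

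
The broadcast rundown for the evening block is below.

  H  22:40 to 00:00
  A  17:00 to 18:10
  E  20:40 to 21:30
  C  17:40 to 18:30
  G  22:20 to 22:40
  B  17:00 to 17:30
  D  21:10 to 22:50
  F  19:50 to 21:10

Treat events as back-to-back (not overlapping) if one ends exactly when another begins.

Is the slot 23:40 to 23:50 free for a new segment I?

A: ends 18:10 at or before I starts 23:40 → clear.
B: ends 17:30 at or before I starts 23:40 → clear.
C: ends 18:30 at or before I starts 23:40 → clear.
F: ends 21:10 at or before I starts 23:40 → clear.
E: ends 21:30 at or before I starts 23:40 → clear.
D: ends 22:50 at or before I starts 23:40 → clear.
G: ends 22:40 at or before I starts 23:40 → clear.
H: starts 22:40 before I ends 23:50, and ends 00:00 after I starts 23:40 → overlap.
I overlaps H.

No — it overlaps H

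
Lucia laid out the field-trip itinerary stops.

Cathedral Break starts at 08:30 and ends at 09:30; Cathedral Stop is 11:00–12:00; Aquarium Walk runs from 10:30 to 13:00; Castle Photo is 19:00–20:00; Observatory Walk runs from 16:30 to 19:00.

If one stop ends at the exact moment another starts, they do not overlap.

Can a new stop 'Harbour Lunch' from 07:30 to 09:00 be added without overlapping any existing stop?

No — it overlaps Cathedral Break

Cathedral Break: starts 08:30 before Harbour Lunch ends 09:00, and ends 09:30 after Harbour Lunch starts 07:30 → overlap.
Aquarium Walk: starts 10:30 at or after Harbour Lunch ends 09:00 → clear.
Cathedral Stop: starts 11:00 at or after Harbour Lunch ends 09:00 → clear.
Observatory Walk: starts 16:30 at or after Harbour Lunch ends 09:00 → clear.
Castle Photo: starts 19:00 at or after Harbour Lunch ends 09:00 → clear.
Harbour Lunch overlaps Cathedral Break.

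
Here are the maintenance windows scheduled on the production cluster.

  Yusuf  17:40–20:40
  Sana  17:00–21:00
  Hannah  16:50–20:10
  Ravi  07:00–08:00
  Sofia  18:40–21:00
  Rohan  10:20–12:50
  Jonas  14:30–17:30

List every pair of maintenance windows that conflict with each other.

Two intervals overlap when each starts before the other ends.
Sorted by start: Ravi, Rohan, Jonas, Hannah, Sana, Yusuf, Sofia.
Rohan starts after Ravi ends; Ravi is clear from here.
Jonas starts after Rohan ends; Rohan is clear from here.
Hannah starts before Jonas ends → Jonas and Hannah overlap.
Sana starts before Jonas ends → Jonas and Sana overlap.
Yusuf starts after Jonas ends; Jonas is clear from here.
Sana starts before Hannah ends → Hannah and Sana overlap.
Yusuf starts before Hannah ends → Hannah and Yusuf overlap.
Sofia starts before Hannah ends → Hannah and Sofia overlap.
Yusuf starts before Sana ends → Sana and Yusuf overlap.
Sofia starts before Sana ends → Sana and Sofia overlap.
Sofia starts before Yusuf ends → Yusuf and Sofia overlap.

Hannah & Jonas, Hannah & Sana, Hannah & Sofia, Hannah & Yusuf, Jonas & Sana, Sana & Sofia, Sana & Yusuf, Sofia & Yusuf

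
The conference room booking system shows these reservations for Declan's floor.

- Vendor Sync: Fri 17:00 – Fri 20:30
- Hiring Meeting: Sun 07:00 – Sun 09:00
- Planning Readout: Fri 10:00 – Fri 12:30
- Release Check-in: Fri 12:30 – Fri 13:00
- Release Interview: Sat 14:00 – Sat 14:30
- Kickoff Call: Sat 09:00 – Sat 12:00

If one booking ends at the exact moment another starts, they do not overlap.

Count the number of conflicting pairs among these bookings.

0

Sorted by start: Planning Readout, Release Check-in, Vendor Sync, Kickoff Call, Release Interview, Hiring Meeting.
Release Check-in starts exactly when Planning Readout ends (back-to-back, no overlap); Planning Readout is clear from here.
Vendor Sync starts after Release Check-in ends; Release Check-in is clear from here.
Kickoff Call starts after Vendor Sync ends; Vendor Sync is clear from here.
Release Interview starts after Kickoff Call ends; Kickoff Call is clear from here.
Hiring Meeting starts after Release Interview ends.
No pair overlaps.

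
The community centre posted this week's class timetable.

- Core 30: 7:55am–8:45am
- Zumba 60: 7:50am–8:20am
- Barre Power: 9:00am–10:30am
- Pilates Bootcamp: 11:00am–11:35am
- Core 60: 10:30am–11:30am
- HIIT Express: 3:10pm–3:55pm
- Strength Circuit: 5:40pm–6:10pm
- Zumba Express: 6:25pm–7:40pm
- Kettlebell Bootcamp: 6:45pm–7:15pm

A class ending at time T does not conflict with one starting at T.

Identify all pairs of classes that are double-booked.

Core 30 & Zumba 60, Core 60 & Pilates Bootcamp, Kettlebell Bootcamp & Zumba Express

Sorted by start: Zumba 60, Core 30, Barre Power, Core 60, Pilates Bootcamp, HIIT Express, Strength Circuit, Zumba Express, Kettlebell Bootcamp.
Core 30 starts before Zumba 60 ends → Zumba 60 and Core 30 overlap.
Barre Power starts after Zumba 60 ends; Zumba 60 is clear from here.
Barre Power starts after Core 30 ends; Core 30 is clear from here.
Core 60 starts exactly when Barre Power ends (back-to-back, no overlap); Barre Power is clear from here.
Pilates Bootcamp starts before Core 60 ends → Core 60 and Pilates Bootcamp overlap.
HIIT Express starts after Core 60 ends; Core 60 is clear from here.
HIIT Express starts after Pilates Bootcamp ends; Pilates Bootcamp is clear from here.
Strength Circuit starts after HIIT Express ends; HIIT Express is clear from here.
Zumba Express starts after Strength Circuit ends; Strength Circuit is clear from here.
Kettlebell Bootcamp starts before Zumba Express ends → Zumba Express and Kettlebell Bootcamp overlap.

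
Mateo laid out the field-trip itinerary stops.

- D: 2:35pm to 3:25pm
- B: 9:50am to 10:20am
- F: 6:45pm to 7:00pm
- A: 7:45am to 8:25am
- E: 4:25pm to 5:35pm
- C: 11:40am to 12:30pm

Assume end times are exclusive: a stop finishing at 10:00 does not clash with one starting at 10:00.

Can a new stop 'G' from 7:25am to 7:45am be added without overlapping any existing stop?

Yes — the slot is free

A: starts 7:45am at or after G ends 7:45am → clear.
B: starts 9:50am at or after G ends 7:45am → clear.
C: starts 11:40am at or after G ends 7:45am → clear.
D: starts 2:35pm at or after G ends 7:45am → clear.
E: starts 4:25pm at or after G ends 7:45am → clear.
F: starts 6:45pm at or after G ends 7:45am → clear.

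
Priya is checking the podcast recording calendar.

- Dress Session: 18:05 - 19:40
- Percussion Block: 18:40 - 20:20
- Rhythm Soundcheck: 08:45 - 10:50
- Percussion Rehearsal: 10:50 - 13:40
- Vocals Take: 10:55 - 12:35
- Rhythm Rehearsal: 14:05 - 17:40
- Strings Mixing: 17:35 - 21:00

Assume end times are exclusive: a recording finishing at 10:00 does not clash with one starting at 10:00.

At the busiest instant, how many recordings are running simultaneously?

Sweep the timeline, counting +1 at each start and −1 at each end (ends before starts at a tie):
08:45 start Rhythm Soundcheck → 1
10:50 end Rhythm Soundcheck → 0
10:50 start Percussion Rehearsal → 1
10:55 start Vocals Take → 2
12:35 end Vocals Take → 1
13:40 end Percussion Rehearsal → 0
14:05 start Rhythm Rehearsal → 1
17:35 start Strings Mixing → 2
17:40 end Rhythm Rehearsal → 1
18:05 start Dress Session → 2
18:40 start Percussion Block → 3
19:40 end Dress Session → 2
20:20 end Percussion Block → 1
21:00 end Strings Mixing → 0
Peak is 3, at 18:40 (Dress Session, Percussion Block, Strings Mixing).

3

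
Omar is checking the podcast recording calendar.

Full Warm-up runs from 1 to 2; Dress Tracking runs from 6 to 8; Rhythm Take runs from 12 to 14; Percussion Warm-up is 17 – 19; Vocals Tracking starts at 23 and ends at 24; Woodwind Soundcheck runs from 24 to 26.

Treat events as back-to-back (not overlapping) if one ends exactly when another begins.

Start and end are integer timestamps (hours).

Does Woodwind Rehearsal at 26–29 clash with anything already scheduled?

Full Warm-up: ends 2 at or before Woodwind Rehearsal starts 26 → clear.
Dress Tracking: ends 8 at or before Woodwind Rehearsal starts 26 → clear.
Rhythm Take: ends 14 at or before Woodwind Rehearsal starts 26 → clear.
Percussion Warm-up: ends 19 at or before Woodwind Rehearsal starts 26 → clear.
Vocals Tracking: ends 24 at or before Woodwind Rehearsal starts 26 → clear.
Woodwind Soundcheck: ends 26 at or before Woodwind Rehearsal starts 26 → clear.

No — it doesn't clash with anything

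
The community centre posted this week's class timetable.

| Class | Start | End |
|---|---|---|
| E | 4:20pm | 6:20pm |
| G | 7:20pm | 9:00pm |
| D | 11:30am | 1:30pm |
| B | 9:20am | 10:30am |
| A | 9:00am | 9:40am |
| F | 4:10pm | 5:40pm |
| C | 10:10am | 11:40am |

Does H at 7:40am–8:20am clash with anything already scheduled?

No — it doesn't clash with anything

A: starts 9:00am at or after H ends 8:20am → clear.
B: starts 9:20am at or after H ends 8:20am → clear.
C: starts 10:10am at or after H ends 8:20am → clear.
D: starts 11:30am at or after H ends 8:20am → clear.
F: starts 4:10pm at or after H ends 8:20am → clear.
E: starts 4:20pm at or after H ends 8:20am → clear.
G: starts 7:20pm at or after H ends 8:20am → clear.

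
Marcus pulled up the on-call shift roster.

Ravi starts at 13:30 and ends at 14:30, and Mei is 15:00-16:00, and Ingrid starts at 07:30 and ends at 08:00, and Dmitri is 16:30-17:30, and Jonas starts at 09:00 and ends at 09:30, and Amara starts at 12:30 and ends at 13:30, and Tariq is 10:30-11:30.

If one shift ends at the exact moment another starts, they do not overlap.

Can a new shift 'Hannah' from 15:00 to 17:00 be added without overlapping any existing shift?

Ingrid: ends 08:00 at or before Hannah starts 15:00 → clear.
Jonas: ends 09:30 at or before Hannah starts 15:00 → clear.
Tariq: ends 11:30 at or before Hannah starts 15:00 → clear.
Amara: ends 13:30 at or before Hannah starts 15:00 → clear.
Ravi: ends 14:30 at or before Hannah starts 15:00 → clear.
Mei: starts 15:00 before Hannah ends 17:00, and ends 16:00 after Hannah starts 15:00 → overlap.
Dmitri: starts 16:30 before Hannah ends 17:00, and ends 17:30 after Hannah starts 15:00 → overlap.
Hannah overlaps Mei, Dmitri.

No — it overlaps Dmitri, Mei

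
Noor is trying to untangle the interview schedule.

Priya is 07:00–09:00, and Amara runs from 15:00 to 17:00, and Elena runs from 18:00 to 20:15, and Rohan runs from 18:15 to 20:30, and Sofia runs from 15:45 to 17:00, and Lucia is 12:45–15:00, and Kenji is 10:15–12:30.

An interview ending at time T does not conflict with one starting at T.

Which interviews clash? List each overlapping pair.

Amara & Sofia, Elena & Rohan

Sorted by start: Priya, Kenji, Lucia, Amara, Sofia, Elena, Rohan.
Kenji starts after Priya ends, so Priya has no further overlaps.
Lucia starts after Kenji ends, so Kenji has no further overlaps.
Amara starts exactly when Lucia ends (back-to-back, no overlap), so Lucia has no further overlaps.
Sofia starts before Amara ends → Amara and Sofia overlap.
Elena starts after Amara ends, so Amara has no further overlaps.
Elena starts after Sofia ends, so Sofia has no further overlaps.
Rohan starts before Elena ends → Elena and Rohan overlap.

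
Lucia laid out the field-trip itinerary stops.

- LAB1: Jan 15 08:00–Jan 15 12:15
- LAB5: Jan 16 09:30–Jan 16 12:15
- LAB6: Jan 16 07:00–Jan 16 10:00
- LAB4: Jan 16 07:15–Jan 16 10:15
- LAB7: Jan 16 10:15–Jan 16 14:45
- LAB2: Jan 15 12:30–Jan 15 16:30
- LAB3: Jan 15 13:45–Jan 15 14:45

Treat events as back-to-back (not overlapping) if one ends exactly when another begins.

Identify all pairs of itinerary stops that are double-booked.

LAB2 & LAB3, LAB4 & LAB5, LAB4 & LAB6, LAB5 & LAB6, LAB5 & LAB7

Sorted by start: LAB1, LAB2, LAB3, LAB6, LAB4, LAB5, LAB7.
LAB2 starts after LAB1 ends, so LAB1 has no further overlaps.
LAB3 starts before LAB2 ends → LAB2 and LAB3 overlap.
LAB6 starts after LAB2 ends, so LAB2 has no further overlaps.
LAB6 starts after LAB3 ends, so LAB3 has no further overlaps.
LAB4 starts before LAB6 ends → LAB6 and LAB4 overlap.
LAB5 starts before LAB6 ends → LAB6 and LAB5 overlap.
LAB7 starts after LAB6 ends.
LAB5 starts before LAB4 ends → LAB4 and LAB5 overlap.
LAB7 starts exactly when LAB4 ends (back-to-back, no overlap).
LAB7 starts before LAB5 ends → LAB5 and LAB7 overlap.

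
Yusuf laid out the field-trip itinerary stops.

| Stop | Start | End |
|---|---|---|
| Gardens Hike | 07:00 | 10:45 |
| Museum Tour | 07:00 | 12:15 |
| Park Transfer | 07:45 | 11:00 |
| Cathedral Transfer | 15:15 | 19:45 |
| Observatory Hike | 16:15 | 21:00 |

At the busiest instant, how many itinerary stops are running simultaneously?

Sweep the timeline, counting +1 at each start and −1 at each end (ends before starts at a tie):
07:00 start Gardens Hike → 1
07:00 start Museum Tour → 2
07:45 start Park Transfer → 3
10:45 end Gardens Hike → 2
11:00 end Park Transfer → 1
12:15 end Museum Tour → 0
15:15 start Cathedral Transfer → 1
16:15 start Observatory Hike → 2
19:45 end Cathedral Transfer → 1
21:00 end Observatory Hike → 0
Peak is 3, at 07:45 (Gardens Hike, Museum Tour, Park Transfer).

3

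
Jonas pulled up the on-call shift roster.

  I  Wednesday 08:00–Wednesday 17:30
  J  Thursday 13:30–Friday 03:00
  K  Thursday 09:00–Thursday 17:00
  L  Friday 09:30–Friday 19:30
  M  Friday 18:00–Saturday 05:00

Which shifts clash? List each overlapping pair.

J & K, L & M

Sorted by start: I, K, J, L, M.
K starts after I ends, so nothing later overlaps I either.
J starts before K ends → K and J overlap.
L starts after K ends, so nothing later overlaps K either.
L starts after J ends, so nothing later overlaps J either.
M starts before L ends → L and M overlap.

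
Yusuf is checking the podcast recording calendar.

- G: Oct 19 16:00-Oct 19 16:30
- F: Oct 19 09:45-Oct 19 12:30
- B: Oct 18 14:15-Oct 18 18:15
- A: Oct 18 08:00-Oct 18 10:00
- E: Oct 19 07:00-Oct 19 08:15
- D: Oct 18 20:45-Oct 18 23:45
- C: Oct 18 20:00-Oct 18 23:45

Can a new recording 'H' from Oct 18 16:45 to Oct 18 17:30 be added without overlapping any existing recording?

No — it overlaps B

A: ends Oct 18 10:00 at or before H starts Oct 18 16:45 → clear.
B: starts Oct 18 14:15 before H ends Oct 18 17:30, and ends Oct 18 18:15 after H starts Oct 18 16:45 → overlap.
C: starts Oct 18 20:00 at or after H ends Oct 18 17:30 → clear.
D: starts Oct 18 20:45 at or after H ends Oct 18 17:30 → clear.
E: starts Oct 19 07:00 at or after H ends Oct 18 17:30 → clear.
F: starts Oct 19 09:45 at or after H ends Oct 18 17:30 → clear.
G: starts Oct 19 16:00 at or after H ends Oct 18 17:30 → clear.
H overlaps B.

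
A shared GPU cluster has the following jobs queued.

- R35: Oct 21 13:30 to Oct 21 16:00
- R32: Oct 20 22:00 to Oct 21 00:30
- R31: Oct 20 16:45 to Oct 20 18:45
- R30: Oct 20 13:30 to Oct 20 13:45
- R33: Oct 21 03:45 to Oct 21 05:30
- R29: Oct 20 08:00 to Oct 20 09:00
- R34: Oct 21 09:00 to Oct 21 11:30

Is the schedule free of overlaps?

Sorted by start: R29, R30, R31, R32, R33, R34, R35.
R30 starts after R29 ends — done with R29.
R31 starts after R30 ends — done with R30.
R32 starts after R31 ends — done with R31.
R33 starts after R32 ends — done with R32.
R34 starts after R33 ends — done with R33.
R35 starts after R34 ends.
Every pair is clear; the schedule has no overlaps.

Yes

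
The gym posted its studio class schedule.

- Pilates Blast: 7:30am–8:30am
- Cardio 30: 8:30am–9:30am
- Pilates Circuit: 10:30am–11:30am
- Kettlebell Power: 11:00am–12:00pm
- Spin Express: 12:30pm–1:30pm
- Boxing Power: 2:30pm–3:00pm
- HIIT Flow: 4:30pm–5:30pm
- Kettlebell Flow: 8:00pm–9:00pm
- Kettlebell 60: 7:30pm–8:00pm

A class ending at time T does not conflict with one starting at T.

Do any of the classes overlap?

Sorted by start: Pilates Blast, Cardio 30, Pilates Circuit, Kettlebell Power, Spin Express, Boxing Power, HIIT Flow, Kettlebell 60, Kettlebell Flow.
Cardio 30 starts exactly when Pilates Blast ends (back-to-back, no overlap) — done with Pilates Blast.
Pilates Circuit starts after Cardio 30 ends — done with Cardio 30.
Kettlebell Power starts before Pilates Circuit ends → Pilates Circuit and Kettlebell Power overlap.
That's a conflict, so the schedule is not conflict-free.

Yes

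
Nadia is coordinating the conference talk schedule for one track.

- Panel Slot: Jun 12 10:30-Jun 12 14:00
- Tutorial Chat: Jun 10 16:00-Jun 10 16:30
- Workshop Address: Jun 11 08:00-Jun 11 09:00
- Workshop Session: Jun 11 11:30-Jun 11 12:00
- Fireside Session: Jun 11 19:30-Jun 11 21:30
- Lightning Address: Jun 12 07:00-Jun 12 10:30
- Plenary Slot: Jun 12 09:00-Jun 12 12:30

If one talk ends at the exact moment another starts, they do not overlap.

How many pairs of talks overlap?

2

Sorted by start: Tutorial Chat, Workshop Address, Workshop Session, Fireside Session, Lightning Address, Plenary Slot, Panel Slot.
Workshop Address starts after Tutorial Chat ends — done with Tutorial Chat.
Workshop Session starts after Workshop Address ends — done with Workshop Address.
Fireside Session starts after Workshop Session ends — done with Workshop Session.
Lightning Address starts after Fireside Session ends — done with Fireside Session.
Plenary Slot starts before Lightning Address ends → Lightning Address and Plenary Slot overlap.
Panel Slot starts exactly when Lightning Address ends (back-to-back, no overlap).
Panel Slot starts before Plenary Slot ends → Plenary Slot and Panel Slot overlap.
Overlapping pairs: Lightning Address & Plenary Slot, Panel Slot & Plenary Slot — 2 in total.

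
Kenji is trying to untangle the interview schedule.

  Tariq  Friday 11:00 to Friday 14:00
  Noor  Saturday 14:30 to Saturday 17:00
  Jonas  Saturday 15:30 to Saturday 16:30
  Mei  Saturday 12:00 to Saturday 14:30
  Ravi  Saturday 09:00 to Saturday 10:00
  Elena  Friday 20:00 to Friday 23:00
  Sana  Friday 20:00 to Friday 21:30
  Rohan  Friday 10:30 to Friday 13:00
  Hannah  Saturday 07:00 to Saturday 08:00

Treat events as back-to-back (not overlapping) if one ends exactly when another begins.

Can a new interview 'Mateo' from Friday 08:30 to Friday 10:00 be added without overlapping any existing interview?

Rohan: starts Friday 10:30 at or after Mateo ends Friday 10:00 → clear.
Tariq: starts Friday 11:00 at or after Mateo ends Friday 10:00 → clear.
Elena: starts Friday 20:00 at or after Mateo ends Friday 10:00 → clear.
Sana: starts Friday 20:00 at or after Mateo ends Friday 10:00 → clear.
Hannah: starts Saturday 07:00 at or after Mateo ends Friday 10:00 → clear.
Ravi: starts Saturday 09:00 at or after Mateo ends Friday 10:00 → clear.
Mei: starts Saturday 12:00 at or after Mateo ends Friday 10:00 → clear.
Noor: starts Saturday 14:30 at or after Mateo ends Friday 10:00 → clear.
Jonas: starts Saturday 15:30 at or after Mateo ends Friday 10:00 → clear.

Yes — the slot is free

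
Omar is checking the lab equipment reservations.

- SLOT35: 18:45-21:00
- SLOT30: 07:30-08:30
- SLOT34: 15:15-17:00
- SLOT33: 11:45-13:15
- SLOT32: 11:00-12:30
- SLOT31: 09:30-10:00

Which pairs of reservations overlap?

SLOT32 & SLOT33

Check each pair: they overlap iff neither finishes before the other starts.
Sorted by start: SLOT30, SLOT31, SLOT32, SLOT33, SLOT34, SLOT35.
SLOT31 starts after SLOT30 ends, so nothing later overlaps SLOT30 either.
SLOT32 starts after SLOT31 ends, so nothing later overlaps SLOT31 either.
SLOT33 starts before SLOT32 ends → SLOT32 and SLOT33 overlap.
SLOT34 starts after SLOT32 ends, so nothing later overlaps SLOT32 either.
SLOT34 starts after SLOT33 ends, so nothing later overlaps SLOT33 either.
SLOT35 starts after SLOT34 ends.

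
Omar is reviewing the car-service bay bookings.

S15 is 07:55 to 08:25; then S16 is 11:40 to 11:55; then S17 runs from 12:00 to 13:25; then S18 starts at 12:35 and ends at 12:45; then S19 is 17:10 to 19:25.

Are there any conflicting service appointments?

Yes

Sorted by start: S15, S16, S17, S18, S19.
S16 starts after S15 ends, so nothing later overlaps S15 either.
S17 starts after S16 ends, so nothing later overlaps S16 either.
S18 starts before S17 ends → S17 and S18 overlap.
That's a conflict, so the schedule is not conflict-free.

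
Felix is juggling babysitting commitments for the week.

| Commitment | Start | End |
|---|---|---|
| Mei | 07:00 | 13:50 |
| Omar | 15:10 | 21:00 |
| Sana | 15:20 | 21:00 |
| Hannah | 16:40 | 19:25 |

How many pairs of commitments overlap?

3

Two intervals overlap when each starts before the other ends.
Sorted by start: Mei, Omar, Sana, Hannah.
Omar starts after Mei ends, so Mei has no further overlaps.
Sana starts before Omar ends → Omar and Sana overlap.
Hannah starts before Omar ends → Omar and Hannah overlap.
Hannah starts before Sana ends → Sana and Hannah overlap.
Overlapping pairs: Hannah & Omar, Hannah & Sana, Omar & Sana — 3 in total.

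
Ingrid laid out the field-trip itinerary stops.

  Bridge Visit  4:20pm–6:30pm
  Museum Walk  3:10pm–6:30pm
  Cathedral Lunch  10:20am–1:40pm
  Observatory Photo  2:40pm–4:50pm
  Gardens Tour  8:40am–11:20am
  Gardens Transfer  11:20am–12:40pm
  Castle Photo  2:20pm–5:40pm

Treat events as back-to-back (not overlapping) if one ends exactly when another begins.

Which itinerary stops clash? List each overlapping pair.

Sorted by start: Gardens Tour, Cathedral Lunch, Gardens Transfer, Castle Photo, Observatory Photo, Museum Walk, Bridge Visit.
Cathedral Lunch starts before Gardens Tour ends → Gardens Tour and Cathedral Lunch overlap.
Gardens Transfer starts exactly when Gardens Tour ends (back-to-back, no overlap); Gardens Tour is clear from here.
Gardens Transfer starts before Cathedral Lunch ends → Cathedral Lunch and Gardens Transfer overlap.
Castle Photo starts after Cathedral Lunch ends; Cathedral Lunch is clear from here.
Castle Photo starts after Gardens Transfer ends; Gardens Transfer is clear from here.
Observatory Photo starts before Castle Photo ends → Castle Photo and Observatory Photo overlap.
Museum Walk starts before Castle Photo ends → Castle Photo and Museum Walk overlap.
Bridge Visit starts before Castle Photo ends → Castle Photo and Bridge Visit overlap.
Museum Walk starts before Observatory Photo ends → Observatory Photo and Museum Walk overlap.
Bridge Visit starts before Observatory Photo ends → Observatory Photo and Bridge Visit overlap.
Bridge Visit starts before Museum Walk ends → Museum Walk and Bridge Visit overlap.

Bridge Visit & Castle Photo, Bridge Visit & Museum Walk, Bridge Visit & Observatory Photo, Castle Photo & Museum Walk, Castle Photo & Observatory Photo, Cathedral Lunch & Gardens Tour, Cathedral Lunch & Gardens Transfer, Museum Walk & Observatory Photo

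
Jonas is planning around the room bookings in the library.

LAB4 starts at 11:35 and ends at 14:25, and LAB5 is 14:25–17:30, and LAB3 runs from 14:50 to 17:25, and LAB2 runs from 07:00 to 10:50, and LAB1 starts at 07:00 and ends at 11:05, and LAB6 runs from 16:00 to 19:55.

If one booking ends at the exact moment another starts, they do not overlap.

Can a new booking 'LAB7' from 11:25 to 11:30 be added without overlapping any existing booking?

Yes — the slot is free

LAB1: ends 11:05 at or before LAB7 starts 11:25 → clear.
LAB2: ends 10:50 at or before LAB7 starts 11:25 → clear.
LAB4: starts 11:35 at or after LAB7 ends 11:30 → clear.
LAB5: starts 14:25 at or after LAB7 ends 11:30 → clear.
LAB3: starts 14:50 at or after LAB7 ends 11:30 → clear.
LAB6: starts 16:00 at or after LAB7 ends 11:30 → clear.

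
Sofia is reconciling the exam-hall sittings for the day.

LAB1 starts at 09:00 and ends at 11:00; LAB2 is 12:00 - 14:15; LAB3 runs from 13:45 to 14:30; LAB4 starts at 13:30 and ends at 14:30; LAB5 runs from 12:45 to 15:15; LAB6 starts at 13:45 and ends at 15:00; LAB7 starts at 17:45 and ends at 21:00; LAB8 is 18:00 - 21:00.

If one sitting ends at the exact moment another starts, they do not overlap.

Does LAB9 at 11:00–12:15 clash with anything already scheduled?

Yes — it overlaps LAB2

LAB1: ends 11:00 at or before LAB9 starts 11:00 → clear.
LAB2: starts 12:00 before LAB9 ends 12:15, and ends 14:15 after LAB9 starts 11:00 → overlap.
LAB5: starts 12:45 at or after LAB9 ends 12:15 → clear.
LAB4: starts 13:30 at or after LAB9 ends 12:15 → clear.
LAB3: starts 13:45 at or after LAB9 ends 12:15 → clear.
LAB6: starts 13:45 at or after LAB9 ends 12:15 → clear.
LAB7: starts 17:45 at or after LAB9 ends 12:15 → clear.
LAB8: starts 18:00 at or after LAB9 ends 12:15 → clear.
LAB9 overlaps LAB2.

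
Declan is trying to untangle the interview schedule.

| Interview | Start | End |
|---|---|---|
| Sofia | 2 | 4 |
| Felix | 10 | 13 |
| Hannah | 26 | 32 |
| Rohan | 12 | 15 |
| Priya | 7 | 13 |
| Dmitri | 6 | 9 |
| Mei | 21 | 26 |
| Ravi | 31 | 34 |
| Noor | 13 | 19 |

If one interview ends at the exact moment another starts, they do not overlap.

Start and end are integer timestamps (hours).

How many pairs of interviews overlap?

Sorted by start: Sofia, Dmitri, Priya, Felix, Rohan, Noor, Mei, Hannah, Ravi.
Dmitri starts after Sofia ends, so Sofia has no further overlaps.
Priya starts before Dmitri ends → Dmitri and Priya overlap.
Felix starts after Dmitri ends, so Dmitri has no further overlaps.
Felix starts before Priya ends → Priya and Felix overlap.
Rohan starts before Priya ends → Priya and Rohan overlap.
Noor starts exactly when Priya ends (back-to-back, no overlap), so Priya has no further overlaps.
Rohan starts before Felix ends → Felix and Rohan overlap.
Noor starts exactly when Felix ends (back-to-back, no overlap), so Felix has no further overlaps.
Noor starts before Rohan ends → Rohan and Noor overlap.
Mei starts after Rohan ends, so Rohan has no further overlaps.
Mei starts after Noor ends, so Noor has no further overlaps.
Hannah starts exactly when Mei ends (back-to-back, no overlap), so Mei has no further overlaps.
Ravi starts before Hannah ends → Hannah and Ravi overlap.
Overlapping pairs: Dmitri & Priya, Felix & Priya, Felix & Rohan, Hannah & Ravi, Noor & Rohan, Priya & Rohan — 6 in total.

6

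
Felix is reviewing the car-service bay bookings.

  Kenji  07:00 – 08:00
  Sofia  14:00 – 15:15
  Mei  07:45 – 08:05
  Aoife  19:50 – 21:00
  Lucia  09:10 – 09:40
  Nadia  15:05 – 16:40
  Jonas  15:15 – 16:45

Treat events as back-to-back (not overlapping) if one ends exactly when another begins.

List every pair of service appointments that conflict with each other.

Jonas & Nadia, Kenji & Mei, Nadia & Sofia

Check each pair: they overlap iff neither finishes before the other starts.
Sorted by start: Kenji, Mei, Lucia, Sofia, Nadia, Jonas, Aoife.
Mei starts before Kenji ends → Kenji and Mei overlap.
Lucia starts after Kenji ends — done with Kenji.
Lucia starts after Mei ends — done with Mei.
Sofia starts after Lucia ends — done with Lucia.
Nadia starts before Sofia ends → Sofia and Nadia overlap.
Jonas starts exactly when Sofia ends (back-to-back, no overlap) — done with Sofia.
Jonas starts before Nadia ends → Nadia and Jonas overlap.
Aoife starts after Nadia ends.
Aoife starts after Jonas ends.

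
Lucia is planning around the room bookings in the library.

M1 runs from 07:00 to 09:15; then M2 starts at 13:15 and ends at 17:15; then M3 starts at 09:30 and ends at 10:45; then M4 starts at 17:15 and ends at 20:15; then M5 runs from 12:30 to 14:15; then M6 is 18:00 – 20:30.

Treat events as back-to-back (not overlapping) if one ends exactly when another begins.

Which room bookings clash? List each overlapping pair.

M2 & M5, M4 & M6

Sorted by start: M1, M3, M5, M2, M4, M6.
M3 starts after M1 ends, so M1 has no further overlaps.
M5 starts after M3 ends, so M3 has no further overlaps.
M2 starts before M5 ends → M5 and M2 overlap.
M4 starts after M5 ends, so M5 has no further overlaps.
M4 starts exactly when M2 ends (back-to-back, no overlap), so M2 has no further overlaps.
M6 starts before M4 ends → M4 and M6 overlap.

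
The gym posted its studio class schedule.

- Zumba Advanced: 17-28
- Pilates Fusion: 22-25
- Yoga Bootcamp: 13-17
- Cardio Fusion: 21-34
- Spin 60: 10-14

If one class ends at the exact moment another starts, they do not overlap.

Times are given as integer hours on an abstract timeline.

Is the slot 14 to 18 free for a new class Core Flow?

Spin 60: ends 14 at or before Core Flow starts 14 → clear.
Yoga Bootcamp: starts 13 before Core Flow ends 18, and ends 17 after Core Flow starts 14 → overlap.
Zumba Advanced: starts 17 before Core Flow ends 18, and ends 28 after Core Flow starts 14 → overlap.
Cardio Fusion: starts 21 at or after Core Flow ends 18 → clear.
Pilates Fusion: starts 22 at or after Core Flow ends 18 → clear.
Core Flow overlaps Yoga Bootcamp, Zumba Advanced.

No — it overlaps Yoga Bootcamp, Zumba Advanced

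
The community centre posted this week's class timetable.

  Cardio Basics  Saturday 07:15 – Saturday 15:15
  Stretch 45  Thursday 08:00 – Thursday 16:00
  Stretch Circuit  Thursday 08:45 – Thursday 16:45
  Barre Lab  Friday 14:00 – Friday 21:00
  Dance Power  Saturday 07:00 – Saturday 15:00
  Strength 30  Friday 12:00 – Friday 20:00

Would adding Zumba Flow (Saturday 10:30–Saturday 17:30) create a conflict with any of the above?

Yes — it overlaps Cardio Basics, Dance Power

Stretch 45: ends Thursday 16:00 at or before Zumba Flow starts Saturday 10:30 → clear.
Stretch Circuit: ends Thursday 16:45 at or before Zumba Flow starts Saturday 10:30 → clear.
Strength 30: ends Friday 20:00 at or before Zumba Flow starts Saturday 10:30 → clear.
Barre Lab: ends Friday 21:00 at or before Zumba Flow starts Saturday 10:30 → clear.
Dance Power: starts Saturday 07:00 before Zumba Flow ends Saturday 17:30, and ends Saturday 15:00 after Zumba Flow starts Saturday 10:30 → overlap.
Cardio Basics: starts Saturday 07:15 before Zumba Flow ends Saturday 17:30, and ends Saturday 15:15 after Zumba Flow starts Saturday 10:30 → overlap.
Zumba Flow overlaps Dance Power, Cardio Basics.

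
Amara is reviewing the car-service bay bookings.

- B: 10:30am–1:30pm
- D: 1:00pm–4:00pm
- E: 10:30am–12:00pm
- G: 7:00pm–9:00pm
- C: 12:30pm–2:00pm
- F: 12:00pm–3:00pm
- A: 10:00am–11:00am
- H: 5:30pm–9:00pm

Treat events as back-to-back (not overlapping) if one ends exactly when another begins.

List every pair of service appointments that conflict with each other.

A & B, A & E, B & C, B & D, B & E, B & F, C & D, C & F, D & F, G & H

Sorted by start: A, B, E, F, C, D, H, G.
B starts before A ends → A and B overlap.
E starts before A ends → A and E overlap.
F starts after A ends, so nothing later overlaps A either.
E starts before B ends → B and E overlap.
F starts before B ends → B and F overlap.
C starts before B ends → B and C overlap.
D starts before B ends → B and D overlap.
H starts after B ends, so nothing later overlaps B either.
F starts exactly when E ends (back-to-back, no overlap), so nothing later overlaps E either.
C starts before F ends → F and C overlap.
D starts before F ends → F and D overlap.
H starts after F ends, so nothing later overlaps F either.
D starts before C ends → C and D overlap.
H starts after C ends, so nothing later overlaps C either.
H starts after D ends, so nothing later overlaps D either.
G starts before H ends → H and G overlap.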